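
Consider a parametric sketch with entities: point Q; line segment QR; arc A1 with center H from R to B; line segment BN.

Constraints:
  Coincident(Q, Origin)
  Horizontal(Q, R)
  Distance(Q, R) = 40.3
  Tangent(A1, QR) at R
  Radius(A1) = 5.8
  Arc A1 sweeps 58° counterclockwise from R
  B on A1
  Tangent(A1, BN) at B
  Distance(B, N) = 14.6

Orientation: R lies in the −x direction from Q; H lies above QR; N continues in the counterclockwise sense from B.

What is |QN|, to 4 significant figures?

31.50

Q is at the origin; Q and R share the same y with |QR| = 40.3 and R on the −x side, so R = (-40.30, 0.000). The tangent condition forces HR to be normal to QR, so H = R + (0, 5.8) = (-40.30, 5.800). On A1, R sits at bearing -90° from H; a 58° counterclockwise sweep puts B at bearing -32°, so B = H + 5.8·(cos -32°, sin -32°) = (-35.38, 2.726). A1 meets BN tangentially, so HB is at right angles to BN, so BN runs along (−sin -32°, cos -32°); with |BN| = 14.6, N = (-27.64, 15.11). Then |QN| = |N − Q| = 31.50.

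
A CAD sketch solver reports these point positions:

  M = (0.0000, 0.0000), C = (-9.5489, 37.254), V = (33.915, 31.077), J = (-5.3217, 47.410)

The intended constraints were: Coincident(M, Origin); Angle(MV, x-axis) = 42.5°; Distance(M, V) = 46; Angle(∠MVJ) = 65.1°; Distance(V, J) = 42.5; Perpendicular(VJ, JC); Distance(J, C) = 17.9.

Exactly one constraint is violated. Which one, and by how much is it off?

Distance(J, C) = 17.9 — off by 6.90.

M = (0.00, 0.00) ✓; MV at 42.50° ✓; |MV| = 46.00 ✓; ∠MVJ = 65.10° ✓; |VJ| = 42.50 ✓; ∠(VJ, JC) = 90.00° ✓; |JC| = 11.00 ✗.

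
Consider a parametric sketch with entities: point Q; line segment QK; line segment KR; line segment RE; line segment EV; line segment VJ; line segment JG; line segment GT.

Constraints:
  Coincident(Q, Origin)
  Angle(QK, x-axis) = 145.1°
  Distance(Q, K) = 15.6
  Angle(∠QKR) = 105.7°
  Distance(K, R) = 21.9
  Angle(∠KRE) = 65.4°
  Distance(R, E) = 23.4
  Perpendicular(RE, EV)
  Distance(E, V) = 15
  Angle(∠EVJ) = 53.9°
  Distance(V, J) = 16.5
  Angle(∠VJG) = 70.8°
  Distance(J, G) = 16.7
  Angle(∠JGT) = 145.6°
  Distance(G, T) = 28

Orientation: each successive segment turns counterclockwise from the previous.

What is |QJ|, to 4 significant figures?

18.93

RE ⟂ EV, so EV runs at 64.00°; with |EV| = 15.0, V = (-2.110, -1.751). ∠EVJ = 53.9° gives VJ at -169.9° from the x-axis; with |VJ| = 16.5, J = (-18.35, -4.645). Then |QJ| = |J − Q| = 18.93.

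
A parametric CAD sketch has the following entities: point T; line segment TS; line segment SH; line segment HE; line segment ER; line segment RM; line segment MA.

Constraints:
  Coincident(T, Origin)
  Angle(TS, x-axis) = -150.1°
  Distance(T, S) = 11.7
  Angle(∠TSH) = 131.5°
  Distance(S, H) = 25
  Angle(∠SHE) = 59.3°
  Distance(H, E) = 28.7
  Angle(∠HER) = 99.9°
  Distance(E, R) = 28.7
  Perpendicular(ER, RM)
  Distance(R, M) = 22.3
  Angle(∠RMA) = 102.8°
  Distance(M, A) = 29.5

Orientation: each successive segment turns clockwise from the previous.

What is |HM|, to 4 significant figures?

34.16

∠HER = 99.9° gives ER at -39.40° from the x-axis; with |ER| = 28.7, R = (10.10, 2.640). The perpendicularity gives RM at right angles to ER, so RM runs at -129.4°; with |RM| = 22.3, M = (-4.055, -14.59). Then |HM| = |M − H| = 34.16.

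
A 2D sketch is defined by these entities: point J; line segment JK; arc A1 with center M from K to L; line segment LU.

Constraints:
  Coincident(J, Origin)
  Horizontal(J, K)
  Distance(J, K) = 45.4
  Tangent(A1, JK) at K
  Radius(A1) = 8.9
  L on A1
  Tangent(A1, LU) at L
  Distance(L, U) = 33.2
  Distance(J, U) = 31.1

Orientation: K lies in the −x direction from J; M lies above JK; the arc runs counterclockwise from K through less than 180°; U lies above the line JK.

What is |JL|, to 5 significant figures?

39.077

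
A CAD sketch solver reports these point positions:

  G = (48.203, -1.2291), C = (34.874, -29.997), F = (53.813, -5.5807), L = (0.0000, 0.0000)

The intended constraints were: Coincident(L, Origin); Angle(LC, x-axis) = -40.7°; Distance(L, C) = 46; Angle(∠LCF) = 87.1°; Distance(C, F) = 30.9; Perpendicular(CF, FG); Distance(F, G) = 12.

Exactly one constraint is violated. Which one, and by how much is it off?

Distance(F, G) = 12 — off by 4.90.

L = (0.00, 0.00) ✓; LC at -40.70° ✓; |LC| = 46.00 ✓; ∠LCF = 87.10° ✓; |CF| = 30.90 ✓; ∠(CF, FG) = 90.00° ✓; |FG| = 7.100 ✗.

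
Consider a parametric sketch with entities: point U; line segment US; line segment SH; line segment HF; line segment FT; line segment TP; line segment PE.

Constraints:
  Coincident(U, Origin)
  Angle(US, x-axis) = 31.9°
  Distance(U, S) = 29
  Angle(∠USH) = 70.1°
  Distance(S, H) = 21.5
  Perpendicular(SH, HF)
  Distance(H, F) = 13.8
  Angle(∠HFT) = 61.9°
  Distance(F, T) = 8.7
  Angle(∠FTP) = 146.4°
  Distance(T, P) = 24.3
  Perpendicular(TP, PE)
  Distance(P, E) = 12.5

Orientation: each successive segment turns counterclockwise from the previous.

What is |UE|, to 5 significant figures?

45.019

U is at the origin; US runs at 31.9° with length 29.0, so S = (24.620, 15.325). ∠USH = 70.1° gives SH at 141.80° from the x-axis; with |SH| = 21.5, H = (7.7243, 28.620). The perpendicularity gives HF at right angles to SH, so HF runs at -128.20°; with |HF| = 13.8, F = (-0.80978, 17.776). ∠HFT = 61.9° gives FT at -10.100° from the x-axis; with |FT| = 8.7, T = (7.7554, 16.250). ∠FTP = 146.4° gives TP at 23.500° from the x-axis; with |TP| = 24.3, P = (30.040, 25.940). The perpendicularity gives PE at right angles to TP, so PE runs at 113.50°; with |PE| = 12.5, E = (25.056, 37.403). Then |UE| = |E − U| = 45.019.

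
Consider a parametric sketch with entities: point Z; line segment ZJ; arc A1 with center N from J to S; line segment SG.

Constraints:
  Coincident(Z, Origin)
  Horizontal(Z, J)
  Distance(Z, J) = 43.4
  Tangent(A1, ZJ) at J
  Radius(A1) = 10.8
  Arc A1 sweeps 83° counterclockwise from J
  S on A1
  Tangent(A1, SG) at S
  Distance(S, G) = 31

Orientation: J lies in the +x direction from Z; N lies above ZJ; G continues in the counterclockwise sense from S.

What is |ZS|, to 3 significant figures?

54.9

Since A1 is tangent to ZJ there, NJ ⟂ ZJ, so N = J + (0, 10.8) = (43.4, 10.8). On A1, J sits at bearing -90° from N; an 83° counterclockwise sweep puts S at bearing -7°, so S = N + 10.8·(cos -7°, sin -7°) = (54.1, 9.48). Then |ZS| = |S − Z| = 54.9.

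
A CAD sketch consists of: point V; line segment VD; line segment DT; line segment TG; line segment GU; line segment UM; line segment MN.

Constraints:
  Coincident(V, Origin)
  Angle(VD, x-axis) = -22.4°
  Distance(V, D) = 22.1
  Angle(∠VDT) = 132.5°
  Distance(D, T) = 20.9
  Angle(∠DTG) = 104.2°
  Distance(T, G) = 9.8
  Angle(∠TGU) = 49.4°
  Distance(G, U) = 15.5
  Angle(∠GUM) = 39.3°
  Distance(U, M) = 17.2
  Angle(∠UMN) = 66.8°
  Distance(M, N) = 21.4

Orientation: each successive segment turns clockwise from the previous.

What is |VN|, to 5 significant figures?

37.457

V is at the origin; VD runs at -22.4° with length 22.1, so D = (20.432, -8.4217). ∠VDT = 132.5° gives DT at -69.900° from the x-axis; with |DT| = 20.9, T = (27.615, -28.049). ∠DTG = 104.2° gives TG at -145.70° from the x-axis; with |TG| = 9.8, G = (19.519, -33.571). ∠TGU = 49.4° gives GU at 83.700° from the x-axis; with |GU| = 15.5, U = (21.220, -18.165). ∠GUM = 39.3° gives UM at -57.000° from the x-axis; with |UM| = 17.2, M = (30.588, -32.590). ∠UMN = 66.8° gives MN at -170.20° from the x-axis; with |MN| = 21.4, N = (9.5001, -36.233). Then |VN| = |N − V| = 37.457.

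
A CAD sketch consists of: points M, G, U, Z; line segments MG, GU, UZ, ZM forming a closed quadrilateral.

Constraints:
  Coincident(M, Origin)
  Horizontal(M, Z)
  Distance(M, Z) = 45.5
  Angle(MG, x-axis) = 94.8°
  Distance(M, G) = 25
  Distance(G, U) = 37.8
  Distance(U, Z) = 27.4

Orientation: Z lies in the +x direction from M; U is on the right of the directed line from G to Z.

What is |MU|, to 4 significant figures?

19.99

Checks: |GU| = 37.80 ✓; |UZ| = 27.40 ✓.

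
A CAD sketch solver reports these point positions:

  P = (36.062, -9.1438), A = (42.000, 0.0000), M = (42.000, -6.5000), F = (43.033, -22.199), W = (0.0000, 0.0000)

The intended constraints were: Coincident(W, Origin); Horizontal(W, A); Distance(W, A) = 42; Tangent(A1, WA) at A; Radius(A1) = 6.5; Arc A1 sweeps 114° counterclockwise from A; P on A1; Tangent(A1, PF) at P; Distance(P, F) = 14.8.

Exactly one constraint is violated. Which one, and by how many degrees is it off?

Tangent(A1, PF) at P — off by 4.10°.

W = (0.00, 0.00) ✓; W.y = 0.00, A.y = 0.00 ✓; |WA| = 42.00 ✓; ∠(MA, AW) = 90.00° ✓; |MA| = 6.500 ✓; bearing(M→P) − bearing(M→A) = 114.0° ✓; |MP| = 6.500 ✓; ∠(MP, PF) = 85.90° ✗; |PF| = 14.80 ✓.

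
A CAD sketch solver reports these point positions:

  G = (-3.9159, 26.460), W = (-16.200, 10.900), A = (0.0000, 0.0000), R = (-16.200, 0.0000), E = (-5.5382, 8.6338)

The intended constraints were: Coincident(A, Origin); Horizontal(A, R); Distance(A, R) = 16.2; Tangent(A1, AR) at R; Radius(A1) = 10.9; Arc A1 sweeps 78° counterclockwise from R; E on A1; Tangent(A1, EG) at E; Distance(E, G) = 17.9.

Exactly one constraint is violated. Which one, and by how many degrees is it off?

Tangent(A1, EG) at E — off by 6.80°.

A = (0.00, 0.00) ✓; A.y = 0.00, R.y = 0.00 ✓; |AR| = 16.20 ✓; ∠(WR, RA) = 90.00° ✓; |WR| = 10.90 ✓; bearing(W→E) − bearing(W→R) = 78.00° ✓; |WE| = 10.90 ✓; ∠(WE, EG) = 83.20° ✗; |EG| = 17.90 ✓.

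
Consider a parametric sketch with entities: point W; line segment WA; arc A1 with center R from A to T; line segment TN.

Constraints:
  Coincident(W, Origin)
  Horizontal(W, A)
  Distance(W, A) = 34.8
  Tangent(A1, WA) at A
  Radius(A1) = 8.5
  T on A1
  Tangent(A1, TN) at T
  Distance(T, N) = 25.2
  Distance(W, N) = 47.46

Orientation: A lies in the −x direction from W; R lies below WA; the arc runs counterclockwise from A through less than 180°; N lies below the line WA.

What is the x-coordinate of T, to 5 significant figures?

-42.537

Checks: ∠(RA, AW) = 90.00° ✓; |RT| = 8.500 ✓; ∠(RT, TN) = 90.00° ✓; |TN| = 25.20 ✓; |WN| = 47.46 ✓.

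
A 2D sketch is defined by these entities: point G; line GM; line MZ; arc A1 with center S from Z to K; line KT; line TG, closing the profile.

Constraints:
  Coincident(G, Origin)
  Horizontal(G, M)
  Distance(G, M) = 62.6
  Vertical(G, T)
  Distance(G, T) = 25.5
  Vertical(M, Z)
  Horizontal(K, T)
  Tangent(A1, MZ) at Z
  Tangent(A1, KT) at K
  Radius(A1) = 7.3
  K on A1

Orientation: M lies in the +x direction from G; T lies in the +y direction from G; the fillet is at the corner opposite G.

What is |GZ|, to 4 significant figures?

65.19

G is at the origin; GM is horizontal with |GM| = 62.6 and M on the +x side, so M = (62.60, 0.000). G and T share the same x with |GT| = 25.5 and T on the +y side, so T = (0.000, 25.50). The virtual corner opposite G is at (62.60, 25.50). Tangency of A1 to MZ means the radius SZ is perpendicular to MZ and A1 meets KT tangentially, so SK is at right angles to KT, with radius 7.3, so the center S sits 7.3 in from both sides at S = (55.30, 18.20). That places the tangent points at Z = (62.60, 18.20) on MZ and K = (55.30, 25.50) on KT. Then |GZ| = |Z − G| = 65.19.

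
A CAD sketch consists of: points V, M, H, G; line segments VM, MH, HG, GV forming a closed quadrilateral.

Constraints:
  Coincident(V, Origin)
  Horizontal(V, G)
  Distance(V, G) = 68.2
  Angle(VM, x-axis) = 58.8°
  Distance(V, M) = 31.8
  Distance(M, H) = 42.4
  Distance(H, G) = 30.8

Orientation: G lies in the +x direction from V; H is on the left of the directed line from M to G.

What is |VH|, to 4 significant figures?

65.73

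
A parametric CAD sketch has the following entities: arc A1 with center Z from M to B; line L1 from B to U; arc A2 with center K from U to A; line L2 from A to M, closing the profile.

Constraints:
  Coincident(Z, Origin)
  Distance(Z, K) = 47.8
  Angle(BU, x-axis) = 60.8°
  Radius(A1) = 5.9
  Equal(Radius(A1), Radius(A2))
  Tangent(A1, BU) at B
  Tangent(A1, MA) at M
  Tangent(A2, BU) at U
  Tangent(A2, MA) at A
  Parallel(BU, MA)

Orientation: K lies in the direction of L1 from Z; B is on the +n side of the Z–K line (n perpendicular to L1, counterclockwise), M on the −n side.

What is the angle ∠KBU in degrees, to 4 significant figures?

7.036°

The slot axis is L1's direction at 60.8°, so u = (cos 60.8°, sin 60.8°) = (0.4879, 0.8729) and n = (−sin 60.8°, cos 60.8°) = (-0.8729, 0.4879). Z is at the origin and K lies 47.8 along u from Z, so K = 47.8·u = (23.32, 41.73). Tangency of A1 to both parallel lines with radius 5.9 puts B and M at Z ± 5.9·n: B = (-5.150, 2.878), M = (5.150, -2.878). Equal radii place U and A the same way about K: U = K + 5.9·n = (18.17, 44.60), A = K − 5.9·n = (28.47, 38.85). Then cos ∠KBU = BK·BU / (|BK||BU|), giving 7.036°.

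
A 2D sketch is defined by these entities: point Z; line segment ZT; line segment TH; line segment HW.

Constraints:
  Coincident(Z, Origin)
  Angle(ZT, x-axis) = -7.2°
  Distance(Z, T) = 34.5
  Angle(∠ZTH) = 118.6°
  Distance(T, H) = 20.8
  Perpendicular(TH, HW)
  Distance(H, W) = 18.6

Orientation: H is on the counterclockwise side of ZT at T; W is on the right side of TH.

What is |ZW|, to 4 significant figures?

61.50

Z is at the origin; ZT runs at -7.2° with length 34.5, so T = 34.5·(cos -7.2°, sin -7.2°) = (34.23, -4.324). ∠ZTH = 118.6°, so TH runs at -7.2° + (180° − 118.6°) = 54.20° from the x-axis; with |TH| = 20.8, H = T + 20.8·(cos 54.20°, sin 54.20°) = (46.40, 12.55). TH is perpendicular to HW; with |HW| = 18.6 on the right of TH, W = H + 18.6·(0.8111, -0.5850) = (61.48, 1.666). Then |ZW| = |W − Z| = 61.50.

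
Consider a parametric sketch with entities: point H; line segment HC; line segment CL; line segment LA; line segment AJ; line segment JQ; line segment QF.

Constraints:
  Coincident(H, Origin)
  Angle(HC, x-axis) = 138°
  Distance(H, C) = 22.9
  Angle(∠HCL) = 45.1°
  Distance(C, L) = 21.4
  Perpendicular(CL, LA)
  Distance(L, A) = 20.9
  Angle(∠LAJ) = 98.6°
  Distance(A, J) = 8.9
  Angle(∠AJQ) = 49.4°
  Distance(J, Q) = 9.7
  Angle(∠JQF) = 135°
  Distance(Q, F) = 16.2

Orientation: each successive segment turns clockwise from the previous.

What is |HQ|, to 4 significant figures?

2.719

H is at the origin; HC runs at 138.0° with length 22.9, so C = (-17.02, 15.32). ∠HCL = 45.1° gives CL at 3.100° from the x-axis; with |CL| = 21.4, L = (4.351, 16.48). The perpendicularity gives LA at right angles to CL, so LA runs at -86.90°; with |LA| = 20.9, A = (5.481, -4.389). ∠LAJ = 98.6° gives AJ at -168.3° from the x-axis; with |AJ| = 8.9, J = (-3.234, -6.194). ∠AJQ = 49.4° gives JQ at 61.10° from the x-axis; with |JQ| = 9.7, Q = (1.454, 2.298). Then |HQ| = |Q − H| = 2.719.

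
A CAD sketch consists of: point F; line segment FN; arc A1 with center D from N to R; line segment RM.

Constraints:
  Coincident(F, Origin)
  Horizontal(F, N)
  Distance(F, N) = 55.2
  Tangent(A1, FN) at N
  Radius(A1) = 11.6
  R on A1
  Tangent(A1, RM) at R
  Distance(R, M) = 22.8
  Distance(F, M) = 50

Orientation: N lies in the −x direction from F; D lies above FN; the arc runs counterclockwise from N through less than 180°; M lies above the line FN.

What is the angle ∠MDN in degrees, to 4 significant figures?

140.6°

F is at the origin; F and N share the same y with |FN| = 55.2 and N on the −x side, so N = (-55.20, 0.000). The tangent condition forces DN to be normal to FN, so D = N + (0, 11.6) = (-55.20, 11.60). Since DR ⟂ RM (tangency), |DM| = √(11.6² + 22.8²) = 25.58 regardless of where R sits on A1. So M lies on both circle(F, 50.0) and circle(D, 25.58); the above-FN intersection is M = (-38.95, 31.35). R is the foot of the tangent from M: R = (-43.87, 9.093).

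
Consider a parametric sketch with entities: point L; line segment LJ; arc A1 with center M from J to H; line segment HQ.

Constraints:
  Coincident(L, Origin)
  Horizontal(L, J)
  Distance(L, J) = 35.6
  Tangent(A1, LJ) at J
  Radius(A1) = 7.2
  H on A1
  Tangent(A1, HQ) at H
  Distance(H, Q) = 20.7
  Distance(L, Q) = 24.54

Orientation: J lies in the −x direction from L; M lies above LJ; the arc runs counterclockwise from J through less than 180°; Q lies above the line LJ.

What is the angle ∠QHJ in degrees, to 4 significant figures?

155.5°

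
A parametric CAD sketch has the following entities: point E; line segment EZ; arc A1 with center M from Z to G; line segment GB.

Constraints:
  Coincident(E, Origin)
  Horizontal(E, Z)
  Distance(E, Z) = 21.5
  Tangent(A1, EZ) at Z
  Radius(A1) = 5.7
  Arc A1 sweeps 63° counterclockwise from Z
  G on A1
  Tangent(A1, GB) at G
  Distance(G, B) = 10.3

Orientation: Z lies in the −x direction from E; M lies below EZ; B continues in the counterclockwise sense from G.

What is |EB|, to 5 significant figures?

33.584

E is at the origin; EZ is horizontal with |EZ| = 21.5 and Z on the −x side, so Z = (-21.500, 0.0000). Since A1 is tangent to EZ there, MZ ⟂ EZ, so M = Z + (0, -5.7) = (-21.500, -5.7000). On A1, Z sits at bearing 90° from M; a 63° counterclockwise sweep puts G at bearing 153°, so G = M + 5.7·(cos 153°, sin 153°) = (-26.579, -3.1123). The tangent condition forces MG to be normal to GB, so GB runs along (−sin 153°, cos 153°); with |GB| = 10.3, B = (-31.255, -12.290). Then |EB| = |B − E| = 33.584.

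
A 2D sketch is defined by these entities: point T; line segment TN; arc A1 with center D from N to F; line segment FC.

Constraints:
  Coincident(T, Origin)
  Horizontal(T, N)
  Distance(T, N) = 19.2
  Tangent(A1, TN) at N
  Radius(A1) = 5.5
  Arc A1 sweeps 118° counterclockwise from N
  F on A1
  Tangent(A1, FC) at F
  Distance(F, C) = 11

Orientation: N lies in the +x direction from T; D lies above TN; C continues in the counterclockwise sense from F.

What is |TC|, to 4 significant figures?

25.95

T is at the origin; T and N share the same y with |TN| = 19.2 and N on the +x side, so N = (19.20, 0.000). A1 meets TN tangentially, so DN is at right angles to TN, so D = N + (0, 5.5) = (19.20, 5.500). On A1, N sits at bearing -90° from D; a 118° counterclockwise sweep puts F at bearing 28°, so F = D + 5.5·(cos 28°, sin 28°) = (24.06, 8.082). Since A1 is tangent to FC there, DF ⟂ FC, so FC runs along (−sin 28°, cos 28°); with |FC| = 11.0, C = (18.89, 17.79). Then |TC| = |C − T| = 25.95.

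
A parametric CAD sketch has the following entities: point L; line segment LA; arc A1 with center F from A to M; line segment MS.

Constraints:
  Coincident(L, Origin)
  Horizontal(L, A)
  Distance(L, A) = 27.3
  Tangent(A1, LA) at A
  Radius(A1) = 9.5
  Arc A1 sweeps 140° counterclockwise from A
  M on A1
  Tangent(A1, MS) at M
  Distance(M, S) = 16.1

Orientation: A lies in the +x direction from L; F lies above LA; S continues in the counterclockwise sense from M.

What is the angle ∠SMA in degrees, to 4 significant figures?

110.0°

L is at the origin; L and A share the same y with |LA| = 27.3 and A on the +x side, so A = (27.30, 0.000). A1 meets LA tangentially, so FA is at right angles to LA, so F = A + (0, 9.5) = (27.30, 9.500). On A1, A sits at bearing -90° from F; a 140° counterclockwise sweep puts M at bearing 50°, so M = F + 9.5·(cos 50°, sin 50°) = (33.41, 16.78). Since A1 is tangent to MS there, FM ⟂ MS, so MS runs along (−sin 50°, cos 50°); with |MS| = 16.1, S = (21.07, 27.13). Then cos ∠SMA = MS·MA / (|MS||MA|), giving 110.0°.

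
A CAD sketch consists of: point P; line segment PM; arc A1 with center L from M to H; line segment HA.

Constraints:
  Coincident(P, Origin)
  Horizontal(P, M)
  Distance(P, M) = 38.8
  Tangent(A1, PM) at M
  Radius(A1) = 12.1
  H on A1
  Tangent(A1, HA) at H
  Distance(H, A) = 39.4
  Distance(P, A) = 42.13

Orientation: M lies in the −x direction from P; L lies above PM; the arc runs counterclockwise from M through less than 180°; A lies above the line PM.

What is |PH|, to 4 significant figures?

28.86

P is at the origin; P and M share the same y with |PM| = 38.8 and M on the −x side, so M = (-38.80, 0.000). Since A1 is tangent to PM there, LM ⟂ PM, so L = M + (0, 12.1) = (-38.80, 12.10). Since LH ⟂ HA (tangency), |LA| = √(12.1² + 39.4²) = 41.22 regardless of where H sits on A1. So A lies on both circle(P, 42.13) and circle(L, 41.22); the above-PM intersection is A = (-9.466, 41.05). H is the foot of the tangent from A: H = (-28.15, 6.363).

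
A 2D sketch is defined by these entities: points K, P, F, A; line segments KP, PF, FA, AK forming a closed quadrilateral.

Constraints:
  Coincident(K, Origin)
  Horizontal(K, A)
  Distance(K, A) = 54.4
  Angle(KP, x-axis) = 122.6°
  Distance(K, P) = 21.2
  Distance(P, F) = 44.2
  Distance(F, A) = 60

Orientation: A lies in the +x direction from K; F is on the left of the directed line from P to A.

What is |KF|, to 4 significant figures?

52.94

Checks: |PF| = 44.20 ✓; |FA| = 60.00 ✓.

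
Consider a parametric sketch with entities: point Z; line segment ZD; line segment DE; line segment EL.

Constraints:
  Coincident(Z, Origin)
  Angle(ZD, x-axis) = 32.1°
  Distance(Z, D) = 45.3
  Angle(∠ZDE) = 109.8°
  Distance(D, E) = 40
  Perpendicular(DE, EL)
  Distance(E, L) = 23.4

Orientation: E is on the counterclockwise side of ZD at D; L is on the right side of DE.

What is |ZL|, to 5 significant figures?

86.151

Z is at the origin; ZD runs at 32.1° with length 45.3, so D = 45.3·(cos 32.1°, sin 32.1°) = (38.375, 24.072). ∠ZDE = 109.8°, so DE runs at 32.1° + (180° − 109.8°) = 102.30° from the x-axis; with |DE| = 40.0, E = D + 40.0·(cos 102.30°, sin 102.30°) = (29.853, 63.154). The perpendicularity gives EL at right angles to DE; with |EL| = 23.4 on the right of DE, L = E + 23.4·(0.97705, 0.21303) = (52.716, 68.139). Then |ZL| = |L − Z| = 86.151.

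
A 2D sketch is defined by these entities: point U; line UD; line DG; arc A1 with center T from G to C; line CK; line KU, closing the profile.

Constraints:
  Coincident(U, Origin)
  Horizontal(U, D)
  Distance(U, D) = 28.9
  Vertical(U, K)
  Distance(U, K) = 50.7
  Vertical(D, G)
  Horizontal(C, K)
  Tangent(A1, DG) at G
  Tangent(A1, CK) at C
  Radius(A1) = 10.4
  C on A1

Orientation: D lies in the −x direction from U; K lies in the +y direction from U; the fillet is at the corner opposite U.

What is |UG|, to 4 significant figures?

49.59

The virtual corner opposite U is at (-28.90, 50.70). A1 meets DG tangentially, so TG is at right angles to DG and since A1 is tangent to CK there, TC ⟂ CK, with radius 10.4, so the center T sits 10.4 in from both sides at T = (-18.50, 40.30). That places the tangent points at G = (-28.90, 40.30) on DG and C = (-18.50, 50.70) on CK. Then |UG| = |G − U| = 49.59.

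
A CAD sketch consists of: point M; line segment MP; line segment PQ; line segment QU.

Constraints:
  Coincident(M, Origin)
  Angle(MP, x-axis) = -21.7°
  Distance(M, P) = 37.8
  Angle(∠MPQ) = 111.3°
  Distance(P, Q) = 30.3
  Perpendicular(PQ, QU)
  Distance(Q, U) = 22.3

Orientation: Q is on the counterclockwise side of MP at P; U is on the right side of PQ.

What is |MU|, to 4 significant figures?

72.44

∠MPQ = 111.3°, so PQ runs at -21.7° + (180° − 111.3°) = 47.00° from the x-axis; with |PQ| = 30.3, Q = P + 30.3·(cos 47.00°, sin 47.00°) = (55.79, 8.184). PQ ⟂ QU; with |QU| = 22.3 on the right of PQ, U = Q + 22.3·(0.7314, -0.6820) = (72.09, -7.025). Then |MU| = |U − M| = 72.44.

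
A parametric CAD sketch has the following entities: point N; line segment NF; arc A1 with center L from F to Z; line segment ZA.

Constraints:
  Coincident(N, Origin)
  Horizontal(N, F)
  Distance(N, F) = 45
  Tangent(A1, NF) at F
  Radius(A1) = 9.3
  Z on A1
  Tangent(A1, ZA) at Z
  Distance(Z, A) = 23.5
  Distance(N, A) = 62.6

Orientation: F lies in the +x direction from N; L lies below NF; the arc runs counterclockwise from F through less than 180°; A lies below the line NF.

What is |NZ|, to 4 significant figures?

40.86

Checks: ∠(LF, FN) = 90.00° ✓; |LF| = 9.300 ✓; |LZ| = 9.300 ✓; ∠(LZ, ZA) = 90.00° ✓; |ZA| = 23.50 ✓; |NA| = 62.60 ✓.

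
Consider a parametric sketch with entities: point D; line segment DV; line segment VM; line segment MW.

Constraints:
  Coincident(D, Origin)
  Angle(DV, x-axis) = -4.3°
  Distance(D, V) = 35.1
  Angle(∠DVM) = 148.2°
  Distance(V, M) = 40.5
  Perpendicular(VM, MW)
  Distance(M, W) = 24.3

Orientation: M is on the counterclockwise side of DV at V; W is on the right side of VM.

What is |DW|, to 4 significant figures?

82.33

∠DVM = 148.2°, so VM runs at -4.3° + (180° − 148.2°) = 27.50° from the x-axis; with |VM| = 40.5, M = V + 40.5·(cos 27.50°, sin 27.50°) = (70.93, 16.07). The perpendicularity gives MW at right angles to VM; with |MW| = 24.3 on the right of VM, W = M + 24.3·(0.4617, -0.8870) = (82.15, -5.485). Then |DW| = |W − D| = 82.33.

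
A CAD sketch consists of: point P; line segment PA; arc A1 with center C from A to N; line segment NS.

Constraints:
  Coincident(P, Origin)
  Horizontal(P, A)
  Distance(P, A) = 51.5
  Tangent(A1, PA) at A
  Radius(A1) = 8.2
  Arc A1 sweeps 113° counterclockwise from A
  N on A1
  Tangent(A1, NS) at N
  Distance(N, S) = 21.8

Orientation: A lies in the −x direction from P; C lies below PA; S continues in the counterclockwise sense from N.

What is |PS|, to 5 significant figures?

59.529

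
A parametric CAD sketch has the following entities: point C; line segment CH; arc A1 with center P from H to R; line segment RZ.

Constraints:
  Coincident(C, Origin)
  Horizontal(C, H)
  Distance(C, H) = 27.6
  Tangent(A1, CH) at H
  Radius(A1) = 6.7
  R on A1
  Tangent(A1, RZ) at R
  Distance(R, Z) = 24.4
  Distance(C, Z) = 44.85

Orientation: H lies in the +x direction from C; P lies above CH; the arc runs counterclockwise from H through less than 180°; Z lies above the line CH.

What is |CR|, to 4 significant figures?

35.05

C is at the origin; CH is horizontal with |CH| = 27.6 and H on the +x side, so H = (27.60, 0.000). Since A1 is tangent to CH there, PH ⟂ CH, so P = H + (0, 6.7) = (27.60, 6.700). Since PR ⟂ RZ (tangency), |PZ| = √(6.7² + 24.4²) = 25.30 regardless of where R sits on A1. So Z lies on both circle(C, 44.85) and circle(P, 25.30); the above-CH intersection is Z = (31.77, 31.66). R is the foot of the tangent from Z: R = (34.26, 7.385).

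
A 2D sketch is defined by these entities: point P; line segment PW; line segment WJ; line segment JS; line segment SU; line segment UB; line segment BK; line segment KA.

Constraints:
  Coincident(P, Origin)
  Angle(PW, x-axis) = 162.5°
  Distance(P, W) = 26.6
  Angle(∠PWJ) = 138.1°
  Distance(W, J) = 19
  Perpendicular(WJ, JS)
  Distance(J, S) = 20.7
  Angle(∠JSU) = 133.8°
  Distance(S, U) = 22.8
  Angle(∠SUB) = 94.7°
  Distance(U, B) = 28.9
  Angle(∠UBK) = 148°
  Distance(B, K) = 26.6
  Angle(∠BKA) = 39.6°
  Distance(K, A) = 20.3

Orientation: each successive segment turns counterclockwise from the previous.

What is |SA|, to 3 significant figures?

33.7

P is at the origin; PW runs at 162.5° with length 26.6, so W = (-25.4, 8.00). ∠PWJ = 138.1° gives WJ at -156° from the x-axis; with |WJ| = 19.0, J = (-42.7, 0.150). WJ ⟂ JS, so JS runs at -65.6°; with |JS| = 20.7, S = (-34.1, -18.7). ∠JSU = 133.8° gives SU at -19.4° from the x-axis; with |SU| = 22.8, U = (-12.6, -26.3). ∠SUB = 94.7° gives UB at 65.9° from the x-axis; with |UB| = 28.9, B = (-0.814, 0.106). ∠UBK = 148.0° gives BK at 97.9° from the x-axis; with |BK| = 26.6, K = (-4.47, 26.5). ∠BKA = 39.6° gives KA at -122° from the x-axis; with |KA| = 20.3, A = (-15.1, 9.18). Then |SA| = |A − S| = 33.7.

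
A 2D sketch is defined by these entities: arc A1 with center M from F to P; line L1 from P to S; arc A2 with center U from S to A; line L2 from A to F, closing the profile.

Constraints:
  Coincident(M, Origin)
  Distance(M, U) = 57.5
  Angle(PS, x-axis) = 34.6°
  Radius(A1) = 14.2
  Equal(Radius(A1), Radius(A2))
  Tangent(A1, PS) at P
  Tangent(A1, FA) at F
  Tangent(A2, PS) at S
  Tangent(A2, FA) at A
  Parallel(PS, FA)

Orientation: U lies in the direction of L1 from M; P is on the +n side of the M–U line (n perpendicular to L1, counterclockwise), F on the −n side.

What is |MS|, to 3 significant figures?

59.2

The slot axis is L1's direction at 34.6°, so u = (cos 34.6°, sin 34.6°) = (0.823, 0.568) and n = (−sin 34.6°, cos 34.6°) = (-0.568, 0.823). M is at the origin and U lies 57.5 along u from M, so U = 57.5·u = (47.3, 32.7). Tangency of A1 to both parallel lines with radius 14.2 puts P and F at M ± 14.2·n: P = (-8.06, 11.7), F = (8.06, -11.7). Equal radii place S and A the same way about U: S = U + 14.2·n = (39.3, 44.3), A = U − 14.2·n = (55.4, 21.0). Then |MS| = |S − M| = 59.2.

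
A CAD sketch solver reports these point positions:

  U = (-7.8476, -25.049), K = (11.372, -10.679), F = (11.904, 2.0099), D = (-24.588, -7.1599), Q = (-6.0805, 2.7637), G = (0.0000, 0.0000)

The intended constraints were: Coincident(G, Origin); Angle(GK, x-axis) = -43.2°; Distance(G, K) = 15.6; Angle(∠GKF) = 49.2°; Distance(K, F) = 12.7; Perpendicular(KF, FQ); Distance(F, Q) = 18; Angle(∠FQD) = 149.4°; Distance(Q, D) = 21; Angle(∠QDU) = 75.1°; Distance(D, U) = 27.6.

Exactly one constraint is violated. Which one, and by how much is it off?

Distance(D, U) = 27.6 — off by 3.10.

G = (0.00, 0.00) ✓; GK at -43.20° ✓; |GK| = 15.60 ✓; ∠GKF = 49.20° ✓; |KF| = 12.70 ✓; ∠(KF, FQ) = 90.00° ✓; |FQ| = 18.00 ✓; ∠FQD = 149.4° ✓; |QD| = 21.00 ✓; ∠QDU = 75.10° ✓; |DU| = 24.50 ✗.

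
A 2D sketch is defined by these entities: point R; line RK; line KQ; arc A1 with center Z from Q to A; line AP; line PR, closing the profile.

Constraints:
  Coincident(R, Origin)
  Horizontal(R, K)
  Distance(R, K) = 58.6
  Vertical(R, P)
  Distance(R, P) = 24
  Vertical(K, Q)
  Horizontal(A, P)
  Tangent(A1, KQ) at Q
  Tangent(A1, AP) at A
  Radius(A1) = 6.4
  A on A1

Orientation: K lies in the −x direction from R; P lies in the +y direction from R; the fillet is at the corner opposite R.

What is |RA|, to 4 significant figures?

57.45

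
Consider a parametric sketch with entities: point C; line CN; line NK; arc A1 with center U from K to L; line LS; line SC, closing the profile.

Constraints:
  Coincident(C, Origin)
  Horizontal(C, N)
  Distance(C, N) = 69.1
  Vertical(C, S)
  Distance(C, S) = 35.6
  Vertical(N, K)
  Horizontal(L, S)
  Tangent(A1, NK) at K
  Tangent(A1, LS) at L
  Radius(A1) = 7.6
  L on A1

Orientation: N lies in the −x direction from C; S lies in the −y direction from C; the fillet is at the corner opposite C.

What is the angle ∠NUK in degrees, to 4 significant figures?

74.81°

C is at the origin; C and N share the same y with |CN| = 69.1 and N on the −x side, so N = (-69.10, 0.000). CS is vertical with |CS| = 35.6 and S on the −y side, so S = (0.000, -35.60). The virtual corner opposite C is at (-69.10, -35.60). The tangent condition forces UK to be normal to NK and since A1 is tangent to LS there, UL ⟂ LS, with radius 7.6, so the center U sits 7.6 in from both sides at U = (-61.50, -28.00). That places the tangent points at K = (-69.10, -28.00) on NK and L = (-61.50, -35.60) on LS. Then cos ∠NUK = UN·UK / (|UN||UK|), giving 74.81°.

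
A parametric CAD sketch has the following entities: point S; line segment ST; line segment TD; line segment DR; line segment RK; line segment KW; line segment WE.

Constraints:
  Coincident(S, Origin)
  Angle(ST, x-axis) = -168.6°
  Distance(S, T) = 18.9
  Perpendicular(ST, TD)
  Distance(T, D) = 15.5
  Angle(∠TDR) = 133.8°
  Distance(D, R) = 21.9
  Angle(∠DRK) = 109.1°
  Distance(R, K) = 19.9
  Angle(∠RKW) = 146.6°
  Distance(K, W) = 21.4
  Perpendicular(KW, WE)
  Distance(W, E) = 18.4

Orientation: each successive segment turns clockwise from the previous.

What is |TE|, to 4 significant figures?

28.70

S is at the origin; ST runs at -168.6° with length 18.9, so T = (-18.53, -3.736). The perpendicularity gives TD at right angles to ST, so TD runs at 101.4°; with |TD| = 15.5, D = (-21.59, 11.46). ∠TDR = 133.8° gives DR at 55.20° from the x-axis; with |DR| = 21.9, R = (-9.092, 29.44). ∠DRK = 109.1° gives RK at -15.70° from the x-axis; with |RK| = 19.9, K = (10.07, 24.06). ∠RKW = 146.6° gives KW at -49.10° from the x-axis; with |KW| = 21.4, W = (24.08, 7.881). KW ⟂ WE, so WE runs at -139.1°; with |WE| = 18.4, E = (10.17, -4.166). Then |TE| = |E − T| = 28.70.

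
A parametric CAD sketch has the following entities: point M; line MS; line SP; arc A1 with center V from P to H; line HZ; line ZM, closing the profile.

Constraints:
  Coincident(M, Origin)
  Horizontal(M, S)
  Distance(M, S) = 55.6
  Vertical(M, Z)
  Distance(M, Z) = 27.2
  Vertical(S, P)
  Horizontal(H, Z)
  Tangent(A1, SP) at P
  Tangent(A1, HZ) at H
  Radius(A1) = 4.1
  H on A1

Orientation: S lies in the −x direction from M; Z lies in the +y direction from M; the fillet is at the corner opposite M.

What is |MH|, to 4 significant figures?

58.24

The virtual corner opposite M is at (-55.60, 27.20). The tangent condition forces VP to be normal to SP and the tangent condition forces VH to be normal to HZ, with radius 4.1, so the center V sits 4.1 in from both sides at V = (-51.50, 23.10). That places the tangent points at P = (-55.60, 23.10) on SP and H = (-51.50, 27.20) on HZ. Then |MH| = |H − M| = 58.24.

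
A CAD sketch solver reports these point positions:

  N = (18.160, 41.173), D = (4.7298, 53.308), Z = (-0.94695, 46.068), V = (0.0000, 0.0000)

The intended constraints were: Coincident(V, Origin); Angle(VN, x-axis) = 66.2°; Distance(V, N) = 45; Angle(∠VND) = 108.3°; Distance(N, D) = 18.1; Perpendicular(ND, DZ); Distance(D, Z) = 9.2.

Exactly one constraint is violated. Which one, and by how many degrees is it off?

Perpendicular(ND, DZ) — off by 4.00°.

V = (0.00, 0.00) ✓; VN at 66.20° ✓; |VN| = 45.00 ✓; ∠VND = 108.3° ✓; |ND| = 18.10 ✓; ∠(ND, DZ) = 94.00° ✗; |DZ| = 9.200 ✓.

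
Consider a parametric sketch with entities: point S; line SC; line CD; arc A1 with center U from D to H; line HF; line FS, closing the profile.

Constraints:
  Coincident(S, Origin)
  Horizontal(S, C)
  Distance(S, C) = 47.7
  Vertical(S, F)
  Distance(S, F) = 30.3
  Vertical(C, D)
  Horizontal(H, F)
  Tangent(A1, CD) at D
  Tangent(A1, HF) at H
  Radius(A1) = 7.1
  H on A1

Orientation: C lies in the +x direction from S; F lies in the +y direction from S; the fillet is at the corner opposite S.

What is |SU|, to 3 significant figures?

46.8

S is at the origin; S and C share the same y with |SC| = 47.7 and C on the +x side, so C = (47.7, 0.00). SF is vertical with |SF| = 30.3 and F on the +y side, so F = (0.00, 30.3). The virtual corner opposite S is at (47.7, 30.3). A1 meets CD tangentially, so UD is at right angles to CD and since A1 is tangent to HF there, UH ⟂ HF, with radius 7.1, so the center U sits 7.1 in from both sides at U = (40.6, 23.2). Then |SU| = |U − S| = 46.8.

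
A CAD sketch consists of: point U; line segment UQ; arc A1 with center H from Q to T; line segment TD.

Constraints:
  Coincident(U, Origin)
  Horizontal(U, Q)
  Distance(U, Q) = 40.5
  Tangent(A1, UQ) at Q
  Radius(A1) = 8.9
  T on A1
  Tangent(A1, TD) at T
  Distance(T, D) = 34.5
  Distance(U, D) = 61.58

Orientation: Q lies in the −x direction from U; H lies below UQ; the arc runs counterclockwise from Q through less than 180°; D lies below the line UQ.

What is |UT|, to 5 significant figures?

50.364

U is at the origin; U and Q share the same y with |UQ| = 40.5 and Q on the −x side, so Q = (-40.500, 0.0000). The tangent condition forces HQ to be normal to UQ, so H = Q + (0, -8.9) = (-40.500, -8.9000). Since HT ⟂ TD (tangency), |HD| = √(8.9² + 34.5²) = 35.629 regardless of where T sits on A1. So D lies on both circle(U, 61.58) and circle(H, 35.629); the below-UQ intersection is D = (-42.600, -44.468). T is the foot of the tangent from D: T = (-49.234, -10.611).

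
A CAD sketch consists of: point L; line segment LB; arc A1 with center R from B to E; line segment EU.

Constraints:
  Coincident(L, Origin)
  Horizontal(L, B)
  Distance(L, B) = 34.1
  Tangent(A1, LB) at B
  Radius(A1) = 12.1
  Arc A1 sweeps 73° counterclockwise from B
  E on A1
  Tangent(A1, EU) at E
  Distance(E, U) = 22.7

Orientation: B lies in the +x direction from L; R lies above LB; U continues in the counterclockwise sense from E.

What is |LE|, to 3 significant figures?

46.5

L is at the origin; LB is horizontal with |LB| = 34.1 and B on the +x side, so B = (34.1, 0.00). Since A1 is tangent to LB there, RB ⟂ LB, so R = B + (0, 12.1) = (34.1, 12.1). On A1, B sits at bearing -90° from R; a 73° counterclockwise sweep puts E at bearing -17°, so E = R + 12.1·(cos -17°, sin -17°) = (45.7, 8.56). Then |LE| = |E − L| = 46.5.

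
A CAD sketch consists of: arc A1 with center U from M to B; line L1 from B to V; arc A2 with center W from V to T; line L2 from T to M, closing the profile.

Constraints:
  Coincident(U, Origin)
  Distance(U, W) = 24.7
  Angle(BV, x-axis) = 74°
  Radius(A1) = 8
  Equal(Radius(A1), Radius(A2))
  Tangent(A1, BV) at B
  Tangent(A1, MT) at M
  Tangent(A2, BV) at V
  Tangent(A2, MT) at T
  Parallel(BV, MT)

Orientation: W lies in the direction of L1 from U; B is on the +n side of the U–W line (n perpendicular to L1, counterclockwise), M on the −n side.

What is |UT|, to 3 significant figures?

26.0

The slot axis is L1's direction at 74.0°, so u = (cos 74.0°, sin 74.0°) = (0.276, 0.961) and n = (−sin 74.0°, cos 74.0°) = (-0.961, 0.276). U is at the origin and W lies 24.7 along u from U, so W = 24.7·u = (6.81, 23.7). Tangency of A1 to both parallel lines with radius 8.0 puts B and M at U ± 8.0·n: B = (-7.69, 2.21), M = (7.69, -2.21). Equal radii place V and T the same way about W: V = W + 8.0·n = (-0.882, 25.9), T = W − 8.0·n = (14.5, 21.5). Then |UT| = |T − U| = 26.0.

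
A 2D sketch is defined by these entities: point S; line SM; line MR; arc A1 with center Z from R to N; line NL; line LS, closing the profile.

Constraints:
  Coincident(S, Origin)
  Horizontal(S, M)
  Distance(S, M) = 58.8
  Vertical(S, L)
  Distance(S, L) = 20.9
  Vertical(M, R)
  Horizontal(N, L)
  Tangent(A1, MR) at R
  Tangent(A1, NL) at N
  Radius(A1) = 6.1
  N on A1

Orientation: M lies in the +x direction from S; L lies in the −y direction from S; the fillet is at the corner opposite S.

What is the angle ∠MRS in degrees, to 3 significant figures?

75.9°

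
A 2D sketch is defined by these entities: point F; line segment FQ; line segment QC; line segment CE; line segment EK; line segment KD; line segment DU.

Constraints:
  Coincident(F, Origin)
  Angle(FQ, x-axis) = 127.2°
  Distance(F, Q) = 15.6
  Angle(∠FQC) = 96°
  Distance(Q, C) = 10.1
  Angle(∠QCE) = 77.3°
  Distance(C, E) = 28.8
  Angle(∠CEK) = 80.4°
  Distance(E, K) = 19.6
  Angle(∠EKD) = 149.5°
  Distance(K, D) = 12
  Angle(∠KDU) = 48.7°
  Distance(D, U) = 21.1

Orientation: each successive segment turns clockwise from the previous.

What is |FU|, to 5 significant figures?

3.0921

F is at the origin; FQ runs at 127.2° with length 15.6, so Q = (-9.4317, 12.426). ∠FQC = 96.0° gives QC at 43.200° from the x-axis; with |QC| = 10.1, C = (-2.0692, 19.340). ∠QCE = 77.3° gives CE at -59.500° from the x-axis; with |CE| = 28.8, E = (12.548, -5.4751). ∠CEK = 80.4° gives EK at -159.10° from the x-axis; with |EK| = 19.6, K = (-5.7625, -12.467). ∠EKD = 149.5° gives KD at 170.40° from the x-axis; with |KD| = 12.0, D = (-17.594, -10.466). ∠KDU = 48.7° gives DU at 39.100° from the x-axis; with |DU| = 21.1, U = (-1.2198, 2.8413). Then |FU| = |U − F| = 3.0921.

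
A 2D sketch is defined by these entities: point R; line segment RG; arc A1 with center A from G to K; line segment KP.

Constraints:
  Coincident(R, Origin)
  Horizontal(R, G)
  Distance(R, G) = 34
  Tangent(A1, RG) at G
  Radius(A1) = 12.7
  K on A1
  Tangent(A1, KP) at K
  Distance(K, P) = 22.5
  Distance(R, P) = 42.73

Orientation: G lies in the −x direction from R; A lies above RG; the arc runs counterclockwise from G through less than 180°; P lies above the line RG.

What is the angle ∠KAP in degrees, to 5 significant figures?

60.558°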